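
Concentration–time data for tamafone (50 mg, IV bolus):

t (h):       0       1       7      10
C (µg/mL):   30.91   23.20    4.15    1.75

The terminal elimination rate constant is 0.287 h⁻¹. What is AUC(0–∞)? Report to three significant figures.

Trapezoidal AUC_0→10:
  [0→1]: (30.91+23.20)/2 × 1 = 27.055
  [1→7]: (23.20+4.15)/2 × 6 = 82.05
  [7→10]: (4.15+1.75)/2 × 3 = 8.85
  Sum = 117.955 µg/mL·h
Extrapolated tail: C_last / k_e = 1.75 / 0.287 = 6.098
AUC_0→∞ = 117.955 + 6.098 = 124.053 µg/mL·h

AUC = 124 µg/mL·h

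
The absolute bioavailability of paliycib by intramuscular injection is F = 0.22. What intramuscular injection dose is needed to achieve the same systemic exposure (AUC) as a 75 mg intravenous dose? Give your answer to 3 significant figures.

For equal systemic exposure: F × D_ev = D_iv
D_ev = D_iv / F = 75 / 0.22 = 340.909 mg

D_intramuscular = 341 mg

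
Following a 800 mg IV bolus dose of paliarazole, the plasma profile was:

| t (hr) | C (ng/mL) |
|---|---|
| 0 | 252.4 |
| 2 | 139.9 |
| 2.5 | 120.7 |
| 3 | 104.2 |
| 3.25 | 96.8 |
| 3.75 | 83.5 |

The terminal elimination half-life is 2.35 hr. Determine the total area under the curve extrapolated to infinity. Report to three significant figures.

Trapezoidal AUC_0→3.75:
  [0→2]: (252.4+139.9)/2 × 2 = 392.3
  [2→2.5]: (139.9+120.7)/2 × 0.5 = 65.15
  [2.5→3]: (120.7+104.2)/2 × 0.5 = 56.225
  [3→3.25]: (104.2+96.8)/2 × 0.25 = 25.125
  [3.25→3.75]: (96.8+83.5)/2 × 0.5 = 45.075
  Sum = 583.875 ng/mL·hr
k_e = ln2 / t½ = 0.693147 / 2.35 = 0.2950 hr^-1
Extrapolated tail: C_last / k_e = 83.5 / 0.295 = 283.051
AUC_0→∞ = 583.875 + 283.051 = 866.926 ng/mL·hr

AUC = 867 ng/mL·hr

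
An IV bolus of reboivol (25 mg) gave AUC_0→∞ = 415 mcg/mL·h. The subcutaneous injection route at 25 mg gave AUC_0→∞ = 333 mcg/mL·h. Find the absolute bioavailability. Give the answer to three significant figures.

F = 0.802

F = (AUC_ev / D_ev) / (AUC_iv / D_iv)
  = (333/25) / (415/25)
  = 13.32 / 16.6 = 0.8024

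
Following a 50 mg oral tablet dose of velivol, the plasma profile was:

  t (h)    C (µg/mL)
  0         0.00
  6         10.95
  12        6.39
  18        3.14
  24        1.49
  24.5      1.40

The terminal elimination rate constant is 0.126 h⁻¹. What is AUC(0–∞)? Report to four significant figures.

AUC = 139.2 µg/mL·h

Trapezoidal AUC_0→24.5:
  [0→6]: (0.00+10.95)/2 × 6 = 32.85
  [6→12]: (10.95+6.39)/2 × 6 = 52.02
  [12→18]: (6.39+3.14)/2 × 6 = 28.59
  [18→24]: (3.14+1.49)/2 × 6 = 13.89
  [24→24.5]: (1.49+1.40)/2 × 0.5 = 0.7225
  Sum = 128.0725 µg/mL·h
Extrapolated tail: C_last / k_e = 1.40 / 0.126 = 11.111
AUC_0→∞ = 128.0725 + 11.111 = 139.1835 µg/mL·h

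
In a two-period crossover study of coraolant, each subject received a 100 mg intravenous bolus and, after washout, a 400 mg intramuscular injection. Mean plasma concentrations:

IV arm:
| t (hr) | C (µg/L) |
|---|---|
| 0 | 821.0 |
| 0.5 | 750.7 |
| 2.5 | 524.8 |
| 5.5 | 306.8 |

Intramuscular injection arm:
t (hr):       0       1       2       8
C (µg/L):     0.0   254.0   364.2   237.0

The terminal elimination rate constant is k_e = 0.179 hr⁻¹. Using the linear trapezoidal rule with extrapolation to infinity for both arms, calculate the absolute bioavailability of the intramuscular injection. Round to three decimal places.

F = 0.192

Trapezoidal AUC_0→5.5 (IV):
  [0→0.5]: (821.0+750.7)/2 × 0.5 = 392.925
  [0.5→2.5]: (750.7+524.8)/2 × 2 = 1275.5
  [2.5→5.5]: (524.8+306.8)/2 × 3 = 1247.4
  Sum = 2915.825 µg/L·hr
IV tail: 306.8/0.179 = 1713.966; AUC_iv,0→∞ = 2915.825 + 1713.966 = 4629.791 µg/L·hr
Trapezoidal AUC_0→8 (intramuscular injection):
  [0→1]: (0.0+254.0)/2 × 1 = 127.0
  [1→2]: (254.0+364.2)/2 × 1 = 309.1
  [2→8]: (364.2+237.0)/2 × 6 = 1803.6
  Sum = 2239.7 µg/L·hr
intramuscular injection tail: 237.0/0.179 = 1324.022; AUC_ev,0→∞ = 2239.7 + 1324.022 = 3563.722 µg/L·hr
F = (AUC_ev/D_ev)/(AUC_iv/D_iv) = (3563.722/400)/(4629.791/100) = 8.909305/46.29791 = 0.1924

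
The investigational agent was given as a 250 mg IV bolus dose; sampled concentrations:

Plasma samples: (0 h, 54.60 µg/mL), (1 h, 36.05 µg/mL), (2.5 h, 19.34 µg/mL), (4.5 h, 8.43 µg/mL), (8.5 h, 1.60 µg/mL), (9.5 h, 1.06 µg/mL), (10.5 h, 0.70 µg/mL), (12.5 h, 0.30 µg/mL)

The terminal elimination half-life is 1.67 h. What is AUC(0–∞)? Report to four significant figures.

AUC = 138.6 µg/mL·h

Trapezoidal AUC_0→12.5:
  [0→1]: (54.60+36.05)/2 × 1 = 45.325
  [1→2.5]: (36.05+19.34)/2 × 1.5 = 41.5425
  [2.5→4.5]: (19.34+8.43)/2 × 2 = 27.77
  [4.5→8.5]: (8.43+1.60)/2 × 4 = 20.06
  [8.5→9.5]: (1.60+1.06)/2 × 1 = 1.33
  [9.5→10.5]: (1.06+0.70)/2 × 1 = 0.88
  [10.5→12.5]: (0.70+0.30)/2 × 2 = 1.0
  Sum = 137.9075 µg/mL·h
k_e = ln2 / t½ = 0.693147 / 1.67 = 0.4151 h^-1
Extrapolated tail: C_last / k_e = 0.30 / 0.4151 = 0.723
AUC_0→∞ = 137.9075 + 0.723 = 138.6305 µg/mL·h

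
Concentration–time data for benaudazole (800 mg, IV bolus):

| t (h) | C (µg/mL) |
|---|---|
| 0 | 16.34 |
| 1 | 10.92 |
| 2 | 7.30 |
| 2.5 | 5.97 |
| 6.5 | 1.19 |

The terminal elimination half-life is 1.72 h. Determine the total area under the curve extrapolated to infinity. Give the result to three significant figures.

AUC = 43.3 µg/mL·h

Trapezoidal AUC_0→6.5:
  [0→1]: (16.34+10.92)/2 × 1 = 13.63
  [1→2]: (10.92+7.30)/2 × 1 = 9.11
  [2→2.5]: (7.30+5.97)/2 × 0.5 = 3.3175
  [2.5→6.5]: (5.97+1.19)/2 × 4 = 14.32
  Sum = 40.3775 µg/mL·h
k_e = ln2 / t½ = 0.693147 / 1.72 = 0.4030 h^-1
Extrapolated tail: C_last / k_e = 1.19 / 0.403 = 2.953
AUC_0→∞ = 40.3775 + 2.953 = 43.3305 µg/mL·h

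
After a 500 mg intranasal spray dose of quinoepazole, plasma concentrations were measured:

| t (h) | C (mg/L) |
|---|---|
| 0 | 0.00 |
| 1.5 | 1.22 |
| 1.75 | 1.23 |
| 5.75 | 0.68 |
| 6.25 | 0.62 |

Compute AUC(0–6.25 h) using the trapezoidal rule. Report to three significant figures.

Trapezoidal AUC_0→6.25:
  [0→1.5]: (0.00+1.22)/2 × 1.5 = 0.915
  [1.5→1.75]: (1.22+1.23)/2 × 0.25 = 0.30625
  [1.75→5.75]: (1.23+0.68)/2 × 4 = 3.82
  [5.75→6.25]: (0.68+0.62)/2 × 0.5 = 0.325
  Sum = 5.36625 mg/L·h

AUC = 5.37 mg/L·h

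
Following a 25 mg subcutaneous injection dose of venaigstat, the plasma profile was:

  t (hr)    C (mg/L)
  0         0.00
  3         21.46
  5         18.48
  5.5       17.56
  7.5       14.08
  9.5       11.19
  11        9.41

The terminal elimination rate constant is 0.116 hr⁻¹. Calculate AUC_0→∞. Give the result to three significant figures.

Trapezoidal AUC_0→11:
  [0→3]: (0.00+21.46)/2 × 3 = 32.19
  [3→5]: (21.46+18.48)/2 × 2 = 39.94
  [5→5.5]: (18.48+17.56)/2 × 0.5 = 9.01
  [5.5→7.5]: (17.56+14.08)/2 × 2 = 31.64
  [7.5→9.5]: (14.08+11.19)/2 × 2 = 25.27
  [9.5→11]: (11.19+9.41)/2 × 1.5 = 15.45
  Sum = 153.5 mg/L·hr
Extrapolated tail: C_last / k_e = 9.41 / 0.116 = 81.121
AUC_0→∞ = 153.5 + 81.121 = 234.621 mg/L·hr

AUC = 235 mg/L·hr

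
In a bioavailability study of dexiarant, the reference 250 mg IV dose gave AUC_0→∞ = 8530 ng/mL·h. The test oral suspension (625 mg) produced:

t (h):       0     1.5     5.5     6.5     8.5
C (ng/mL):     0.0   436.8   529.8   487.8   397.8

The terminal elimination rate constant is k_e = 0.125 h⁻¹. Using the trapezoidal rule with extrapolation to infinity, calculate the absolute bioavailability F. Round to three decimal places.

F = 0.321

Trapezoidal AUC_0→8.5 (oral suspension):
  [0→1.5]: (0.0+436.8)/2 × 1.5 = 327.6
  [1.5→5.5]: (436.8+529.8)/2 × 4 = 1933.2
  [5.5→6.5]: (529.8+487.8)/2 × 1 = 508.8
  [6.5→8.5]: (487.8+397.8)/2 × 2 = 885.6
  Sum = 3655.2 ng/mL·h
Tail: C_last/k_e = 397.8/0.125 = 3182.400
AUC_0→∞ (oral suspension) = 3655.2 + 3182.400 = 6837.6 ng/mL·h
F = (AUC_ev/D_ev)/(AUC_iv/D_iv) = (6837.6/625)/(8530/250) = 10.94016/34.12 = 0.3206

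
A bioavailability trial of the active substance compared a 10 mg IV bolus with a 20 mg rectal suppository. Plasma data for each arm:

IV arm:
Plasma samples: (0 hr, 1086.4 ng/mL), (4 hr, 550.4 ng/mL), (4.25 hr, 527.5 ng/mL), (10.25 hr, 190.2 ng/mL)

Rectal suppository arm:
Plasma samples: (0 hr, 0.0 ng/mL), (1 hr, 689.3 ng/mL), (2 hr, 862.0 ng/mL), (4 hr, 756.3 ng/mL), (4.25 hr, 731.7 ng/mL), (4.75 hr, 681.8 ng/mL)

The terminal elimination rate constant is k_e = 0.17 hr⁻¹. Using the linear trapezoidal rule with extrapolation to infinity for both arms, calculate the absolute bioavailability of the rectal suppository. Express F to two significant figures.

F = 0.55

Trapezoidal AUC_0→10.25 (IV):
  [0→4]: (1086.4+550.4)/2 × 4 = 3273.6
  [4→4.25]: (550.4+527.5)/2 × 0.25 = 134.7375
  [4.25→10.25]: (527.5+190.2)/2 × 6 = 2153.1
  Sum = 5561.4375 ng/mL·hr
IV tail: 190.2/0.17 = 1118.824; AUC_iv,0→∞ = 5561.4375 + 1118.824 = 6680.2615 ng/mL·hr
Trapezoidal AUC_0→4.75 (rectal suppository):
  [0→1]: (0.0+689.3)/2 × 1 = 344.65
  [1→2]: (689.3+862.0)/2 × 1 = 775.65
  [2→4]: (862.0+756.3)/2 × 2 = 1618.3
  [4→4.25]: (756.3+731.7)/2 × 0.25 = 186.0
  [4.25→4.75]: (731.7+681.8)/2 × 0.5 = 353.375
  Sum = 3277.975 ng/mL·hr
rectal suppository tail: 681.8/0.17 = 4010.588; AUC_ev,0→∞ = 3277.975 + 4010.588 = 7288.563 ng/mL·hr
F = (AUC_ev/D_ev)/(AUC_iv/D_iv) = (7288.563/20)/(6680.2615/10) = 364.42815/668.02615 = 0.5455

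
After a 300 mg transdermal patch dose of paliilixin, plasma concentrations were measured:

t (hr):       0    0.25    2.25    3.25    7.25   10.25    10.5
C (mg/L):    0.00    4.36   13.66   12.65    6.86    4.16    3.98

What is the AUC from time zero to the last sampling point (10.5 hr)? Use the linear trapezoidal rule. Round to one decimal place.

AUC = 88.3 mg/L·hr

Trapezoidal AUC_0→10.5:
  [0→0.25]: (0.00+4.36)/2 × 0.25 = 0.545
  [0.25→2.25]: (4.36+13.66)/2 × 2 = 18.02
  [2.25→3.25]: (13.66+12.65)/2 × 1 = 13.155
  [3.25→7.25]: (12.65+6.86)/2 × 4 = 39.02
  [7.25→10.25]: (6.86+4.16)/2 × 3 = 16.53
  [10.25→10.5]: (4.16+3.98)/2 × 0.25 = 1.0175
  Sum = 88.2875 mg/L·hr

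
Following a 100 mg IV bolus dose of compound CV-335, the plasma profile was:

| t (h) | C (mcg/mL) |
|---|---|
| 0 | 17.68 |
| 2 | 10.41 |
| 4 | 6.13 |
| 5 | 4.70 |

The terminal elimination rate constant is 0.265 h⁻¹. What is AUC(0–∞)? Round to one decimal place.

Trapezoidal AUC_0→5:
  [0→2]: (17.68+10.41)/2 × 2 = 28.09
  [2→4]: (10.41+6.13)/2 × 2 = 16.54
  [4→5]: (6.13+4.70)/2 × 1 = 5.415
  Sum = 50.045 mcg/mL·h
Extrapolated tail: C_last / k_e = 4.70 / 0.265 = 17.736
AUC_0→∞ = 50.045 + 17.736 = 67.781 mcg/mL·h

AUC = 67.8 mcg/mL·h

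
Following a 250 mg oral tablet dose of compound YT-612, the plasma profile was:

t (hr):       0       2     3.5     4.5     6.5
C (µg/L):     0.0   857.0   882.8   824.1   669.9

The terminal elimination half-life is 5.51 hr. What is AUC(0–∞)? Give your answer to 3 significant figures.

AUC = 9830 µg/L·hr

Trapezoidal AUC_0→6.5:
  [0→2]: (0.0+857.0)/2 × 2 = 857.0
  [2→3.5]: (857.0+882.8)/2 × 1.5 = 1304.85
  [3.5→4.5]: (882.8+824.1)/2 × 1 = 853.45
  [4.5→6.5]: (824.1+669.9)/2 × 2 = 1494.0
  Sum = 4509.3 µg/L·hr
k_e = ln2 / t½ = 0.693147 / 5.51 = 0.1258 hr^-1
Extrapolated tail: C_last / k_e = 669.9 / 0.1258 = 5325.119
AUC_0→∞ = 4509.3 + 5325.119 = 9834.419 µg/L·hr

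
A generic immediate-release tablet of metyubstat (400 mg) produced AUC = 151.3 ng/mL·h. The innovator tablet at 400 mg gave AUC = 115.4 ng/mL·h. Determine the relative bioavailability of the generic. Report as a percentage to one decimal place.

F_rel = (AUC_test/D_test) / (AUC_ref/D_ref)
      = (151.3/400) / (115.4/400)
      = 0.37825 / 0.2885 = 1.3111 = 131.11%

F_rel = 131.1%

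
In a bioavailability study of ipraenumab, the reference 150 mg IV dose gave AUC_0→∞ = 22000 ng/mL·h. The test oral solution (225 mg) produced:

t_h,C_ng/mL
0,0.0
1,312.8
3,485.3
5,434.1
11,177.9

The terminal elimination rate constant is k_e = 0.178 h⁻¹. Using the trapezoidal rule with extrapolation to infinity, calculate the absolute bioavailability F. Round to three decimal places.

Trapezoidal AUC_0→11 (oral solution):
  [0→1]: (0.0+312.8)/2 × 1 = 156.4
  [1→3]: (312.8+485.3)/2 × 2 = 798.1
  [3→5]: (485.3+434.1)/2 × 2 = 919.4
  [5→11]: (434.1+177.9)/2 × 6 = 1836.0
  Sum = 3709.9 ng/mL·h
Tail: C_last/k_e = 177.9/0.178 = 999.438
AUC_0→∞ (oral solution) = 3709.9 + 999.438 = 4709.338 ng/mL·h
F = (AUC_ev/D_ev)/(AUC_iv/D_iv) = (4709.338/225)/(22000/150) = 20.9304/146.667 = 0.1427

F = 0.143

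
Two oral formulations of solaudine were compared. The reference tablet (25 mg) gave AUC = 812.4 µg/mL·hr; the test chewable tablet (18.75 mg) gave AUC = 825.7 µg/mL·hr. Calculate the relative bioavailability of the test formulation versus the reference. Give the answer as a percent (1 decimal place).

F_rel = (AUC_test/D_test) / (AUC_ref/D_ref)
      = (825.7/18.75) / (812.4/25)
      = 44.0373 / 32.496 = 1.3552 = 135.52%

F_rel = 135.5%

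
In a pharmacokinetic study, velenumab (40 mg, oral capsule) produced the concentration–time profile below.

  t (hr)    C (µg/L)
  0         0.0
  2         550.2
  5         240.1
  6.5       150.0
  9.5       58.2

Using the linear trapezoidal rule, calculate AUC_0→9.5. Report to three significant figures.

AUC = 2340 µg/L·hr

Trapezoidal AUC_0→9.5:
  [0→2]: (0.0+550.2)/2 × 2 = 550.2
  [2→5]: (550.2+240.1)/2 × 3 = 1185.45
  [5→6.5]: (240.1+150.0)/2 × 1.5 = 292.575
  [6.5→9.5]: (150.0+58.2)/2 × 3 = 312.3
  Sum = 2340.525 µg/L·hr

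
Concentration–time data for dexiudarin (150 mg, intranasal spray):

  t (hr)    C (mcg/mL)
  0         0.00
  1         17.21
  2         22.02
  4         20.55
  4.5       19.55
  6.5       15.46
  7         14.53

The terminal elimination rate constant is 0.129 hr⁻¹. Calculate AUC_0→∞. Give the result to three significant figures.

AUC = 236 mcg/mL·hr

Trapezoidal AUC_0→7:
  [0→1]: (0.00+17.21)/2 × 1 = 8.605
  [1→2]: (17.21+22.02)/2 × 1 = 19.615
  [2→4]: (22.02+20.55)/2 × 2 = 42.57
  [4→4.5]: (20.55+19.55)/2 × 0.5 = 10.025
  [4.5→6.5]: (19.55+15.46)/2 × 2 = 35.01
  [6.5→7]: (15.46+14.53)/2 × 0.5 = 7.4975
  Sum = 123.3225 mcg/mL·hr
Extrapolated tail: C_last / k_e = 14.53 / 0.129 = 112.636
AUC_0→∞ = 123.3225 + 112.636 = 235.9585 mcg/mL·hr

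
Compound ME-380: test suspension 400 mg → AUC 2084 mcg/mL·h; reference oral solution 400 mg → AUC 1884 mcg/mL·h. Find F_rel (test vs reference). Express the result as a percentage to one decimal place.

F_rel = (AUC_test/D_test) / (AUC_ref/D_ref)
      = (2084/400) / (1884/400)
      = 5.21 / 4.71 = 1.1062 = 110.62%

F_rel = 110.6%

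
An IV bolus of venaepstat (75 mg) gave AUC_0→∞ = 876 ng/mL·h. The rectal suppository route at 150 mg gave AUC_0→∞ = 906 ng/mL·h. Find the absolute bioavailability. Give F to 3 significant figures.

F = (AUC_ev / D_ev) / (AUC_iv / D_iv)
  = (906/150) / (876/75)
  = 6.04 / 11.68 = 0.5171

F = 0.517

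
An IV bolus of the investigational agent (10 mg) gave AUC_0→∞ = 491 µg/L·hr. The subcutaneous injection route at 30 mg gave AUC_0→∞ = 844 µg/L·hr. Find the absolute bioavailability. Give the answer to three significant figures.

F = 0.573

F = (AUC_ev / D_ev) / (AUC_iv / D_iv)
  = (844/30) / (491/10)
  = 28.1333 / 49.1 = 0.5730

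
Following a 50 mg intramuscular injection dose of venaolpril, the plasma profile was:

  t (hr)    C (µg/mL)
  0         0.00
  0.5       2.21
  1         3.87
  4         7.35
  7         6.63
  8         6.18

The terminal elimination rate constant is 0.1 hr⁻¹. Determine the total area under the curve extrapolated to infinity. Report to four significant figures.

AUC = 108.1 µg/mL·hr

Trapezoidal AUC_0→8:
  [0→0.5]: (0.00+2.21)/2 × 0.5 = 0.5525
  [0.5→1]: (2.21+3.87)/2 × 0.5 = 1.52
  [1→4]: (3.87+7.35)/2 × 3 = 16.83
  [4→7]: (7.35+6.63)/2 × 3 = 20.97
  [7→8]: (6.63+6.18)/2 × 1 = 6.405
  Sum = 46.2775 µg/mL·hr
Extrapolated tail: C_last / k_e = 6.18 / 0.1 = 61.800
AUC_0→∞ = 46.2775 + 61.800 = 108.0775 µg/mL·hr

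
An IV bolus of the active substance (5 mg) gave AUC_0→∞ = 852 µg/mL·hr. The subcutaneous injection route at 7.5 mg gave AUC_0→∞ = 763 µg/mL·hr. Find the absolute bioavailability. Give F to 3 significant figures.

F = 0.597

F = (AUC_ev / D_ev) / (AUC_iv / D_iv)
  = (763/7.5) / (852/5)
  = 101.733 / 170.4 = 0.5970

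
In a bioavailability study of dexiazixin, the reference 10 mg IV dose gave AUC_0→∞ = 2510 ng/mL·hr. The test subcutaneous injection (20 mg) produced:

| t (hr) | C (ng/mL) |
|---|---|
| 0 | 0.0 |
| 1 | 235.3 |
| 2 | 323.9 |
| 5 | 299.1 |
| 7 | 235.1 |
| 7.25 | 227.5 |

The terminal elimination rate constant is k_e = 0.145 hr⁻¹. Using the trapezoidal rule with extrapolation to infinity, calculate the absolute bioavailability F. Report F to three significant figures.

Trapezoidal AUC_0→7.25 (subcutaneous injection):
  [0→1]: (0.0+235.3)/2 × 1 = 117.65
  [1→2]: (235.3+323.9)/2 × 1 = 279.6
  [2→5]: (323.9+299.1)/2 × 3 = 934.5
  [5→7]: (299.1+235.1)/2 × 2 = 534.2
  [7→7.25]: (235.1+227.5)/2 × 0.25 = 57.825
  Sum = 1923.775 ng/mL·hr
Tail: C_last/k_e = 227.5/0.145 = 1568.966
AUC_0→∞ (subcutaneous injection) = 1923.775 + 1568.966 = 3492.741 ng/mL·hr
F = (AUC_ev/D_ev)/(AUC_iv/D_iv) = (3492.741/20)/(2510/10) = 174.63705/251 = 0.6958

F = 0.696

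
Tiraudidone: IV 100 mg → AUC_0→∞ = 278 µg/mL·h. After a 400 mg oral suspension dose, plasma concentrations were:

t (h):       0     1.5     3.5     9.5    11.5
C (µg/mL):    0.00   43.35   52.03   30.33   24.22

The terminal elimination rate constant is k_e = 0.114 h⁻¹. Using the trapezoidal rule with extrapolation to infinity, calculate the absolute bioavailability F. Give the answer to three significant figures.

F = 0.577

Trapezoidal AUC_0→11.5 (oral suspension):
  [0→1.5]: (0.00+43.35)/2 × 1.5 = 32.5125
  [1.5→3.5]: (43.35+52.03)/2 × 2 = 95.38
  [3.5→9.5]: (52.03+30.33)/2 × 6 = 247.08
  [9.5→11.5]: (30.33+24.22)/2 × 2 = 54.55
  Sum = 429.5225 µg/mL·h
Tail: C_last/k_e = 24.22/0.114 = 212.456
AUC_0→∞ (oral suspension) = 429.5225 + 212.456 = 641.9785 µg/mL·h
F = (AUC_ev/D_ev)/(AUC_iv/D_iv) = (641.9785/400)/(278/100) = 1.60495/2.78 = 0.5773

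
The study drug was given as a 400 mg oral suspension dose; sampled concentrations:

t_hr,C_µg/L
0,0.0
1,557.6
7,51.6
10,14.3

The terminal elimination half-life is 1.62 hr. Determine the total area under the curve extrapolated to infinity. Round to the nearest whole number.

Trapezoidal AUC_0→10:
  [0→1]: (0.0+557.6)/2 × 1 = 278.8
  [1→7]: (557.6+51.6)/2 × 6 = 1827.6
  [7→10]: (51.6+14.3)/2 × 3 = 98.85
  Sum = 2205.25 µg/L·hr
k_e = ln2 / t½ = 0.693147 / 1.62 = 0.4279 hr^-1
Extrapolated tail: C_last / k_e = 14.3 / 0.4279 = 33.419
AUC_0→∞ = 2205.25 + 33.419 = 2238.669 µg/L·hr

AUC = 2239 µg/L·hr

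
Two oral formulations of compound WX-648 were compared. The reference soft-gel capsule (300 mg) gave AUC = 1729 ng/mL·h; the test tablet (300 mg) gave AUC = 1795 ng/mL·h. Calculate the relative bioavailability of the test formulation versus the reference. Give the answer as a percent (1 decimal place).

F_rel = (AUC_test/D_test) / (AUC_ref/D_ref)
      = (1795/300) / (1729/300)
      = 5.98333 / 5.76333 = 1.0382 = 103.82%

F_rel = 103.8%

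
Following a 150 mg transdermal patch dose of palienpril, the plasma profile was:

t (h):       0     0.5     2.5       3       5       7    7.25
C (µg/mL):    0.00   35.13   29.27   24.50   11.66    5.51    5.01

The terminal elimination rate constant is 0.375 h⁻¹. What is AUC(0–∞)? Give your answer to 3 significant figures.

AUC = 155 µg/mL·h

Trapezoidal AUC_0→7.25:
  [0→0.5]: (0.00+35.13)/2 × 0.5 = 8.7825
  [0.5→2.5]: (35.13+29.27)/2 × 2 = 64.4
  [2.5→3]: (29.27+24.50)/2 × 0.5 = 13.4425
  [3→5]: (24.50+11.66)/2 × 2 = 36.16
  [5→7]: (11.66+5.51)/2 × 2 = 17.17
  [7→7.25]: (5.51+5.01)/2 × 0.25 = 1.315
  Sum = 141.27 µg/mL·h
Extrapolated tail: C_last / k_e = 5.01 / 0.375 = 13.360
AUC_0→∞ = 141.27 + 13.360 = 154.63 µg/mL·h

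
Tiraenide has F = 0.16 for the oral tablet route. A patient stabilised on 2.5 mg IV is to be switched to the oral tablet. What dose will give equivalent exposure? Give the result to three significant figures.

For equal systemic exposure: F × D_ev = D_iv
D_ev = D_iv / F = 2.5 / 0.16 = 15.625 mg

D_oral = 15.6 mg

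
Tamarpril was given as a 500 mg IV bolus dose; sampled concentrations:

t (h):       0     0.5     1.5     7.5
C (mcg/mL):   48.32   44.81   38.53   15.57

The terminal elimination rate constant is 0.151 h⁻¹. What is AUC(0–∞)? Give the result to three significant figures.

Trapezoidal AUC_0→7.5:
  [0→0.5]: (48.32+44.81)/2 × 0.5 = 23.2825
  [0.5→1.5]: (44.81+38.53)/2 × 1 = 41.67
  [1.5→7.5]: (38.53+15.57)/2 × 6 = 162.3
  Sum = 227.2525 mcg/mL·h
Extrapolated tail: C_last / k_e = 15.57 / 0.151 = 103.113
AUC_0→∞ = 227.2525 + 103.113 = 330.3655 mcg/mL·h

AUC = 330 mcg/mL·h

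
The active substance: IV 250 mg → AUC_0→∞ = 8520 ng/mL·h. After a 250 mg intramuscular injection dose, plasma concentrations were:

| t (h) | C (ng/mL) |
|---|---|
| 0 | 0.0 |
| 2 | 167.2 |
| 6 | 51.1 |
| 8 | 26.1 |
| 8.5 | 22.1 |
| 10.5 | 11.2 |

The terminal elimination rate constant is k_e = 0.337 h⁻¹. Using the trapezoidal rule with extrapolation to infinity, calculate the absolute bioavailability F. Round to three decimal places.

Trapezoidal AUC_0→10.5 (intramuscular injection):
  [0→2]: (0.0+167.2)/2 × 2 = 167.2
  [2→6]: (167.2+51.1)/2 × 4 = 436.6
  [6→8]: (51.1+26.1)/2 × 2 = 77.2
  [8→8.5]: (26.1+22.1)/2 × 0.5 = 12.05
  [8.5→10.5]: (22.1+11.2)/2 × 2 = 33.3
  Sum = 726.35 ng/mL·h
Tail: C_last/k_e = 11.2/0.337 = 33.234
AUC_0→∞ (intramuscular injection) = 726.35 + 33.234 = 759.584 ng/mL·h
F = (AUC_ev/D_ev)/(AUC_iv/D_iv) = (759.584/250)/(8520/250) = 3.038336/34.08 = 0.0892

F = 0.089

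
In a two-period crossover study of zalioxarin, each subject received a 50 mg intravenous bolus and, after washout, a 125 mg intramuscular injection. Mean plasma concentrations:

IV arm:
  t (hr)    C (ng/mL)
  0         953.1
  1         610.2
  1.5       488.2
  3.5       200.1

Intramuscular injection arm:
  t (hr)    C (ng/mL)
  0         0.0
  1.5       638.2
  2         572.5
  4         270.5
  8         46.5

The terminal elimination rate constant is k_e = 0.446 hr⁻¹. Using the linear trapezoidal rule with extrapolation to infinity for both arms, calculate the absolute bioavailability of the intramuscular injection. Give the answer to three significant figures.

F = 0.431

Trapezoidal AUC_0→3.5 (IV):
  [0→1]: (953.1+610.2)/2 × 1 = 781.65
  [1→1.5]: (610.2+488.2)/2 × 0.5 = 274.6
  [1.5→3.5]: (488.2+200.1)/2 × 2 = 688.3
  Sum = 1744.55 ng/mL·hr
IV tail: 200.1/0.446 = 448.655; AUC_iv,0→∞ = 1744.55 + 448.655 = 2193.205 ng/mL·hr
Trapezoidal AUC_0→8 (intramuscular injection):
  [0→1.5]: (0.0+638.2)/2 × 1.5 = 478.65
  [1.5→2]: (638.2+572.5)/2 × 0.5 = 302.675
  [2→4]: (572.5+270.5)/2 × 2 = 843.0
  [4→8]: (270.5+46.5)/2 × 4 = 634.0
  Sum = 2258.325 ng/mL·hr
intramuscular injection tail: 46.5/0.446 = 104.260; AUC_ev,0→∞ = 2258.325 + 104.260 = 2362.585 ng/mL·hr
F = (AUC_ev/D_ev)/(AUC_iv/D_iv) = (2362.585/125)/(2193.205/50) = 18.90068/43.8641 = 0.4309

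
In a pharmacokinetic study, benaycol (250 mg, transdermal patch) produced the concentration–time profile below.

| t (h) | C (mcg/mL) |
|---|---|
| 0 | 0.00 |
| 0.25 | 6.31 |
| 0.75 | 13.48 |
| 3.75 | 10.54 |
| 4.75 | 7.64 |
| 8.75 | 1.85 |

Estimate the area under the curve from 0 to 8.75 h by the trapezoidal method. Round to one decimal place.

AUC = 69.8 mcg/mL·h

Trapezoidal AUC_0→8.75:
  [0→0.25]: (0.00+6.31)/2 × 0.25 = 0.78875
  [0.25→0.75]: (6.31+13.48)/2 × 0.5 = 4.9475
  [0.75→3.75]: (13.48+10.54)/2 × 3 = 36.03
  [3.75→4.75]: (10.54+7.64)/2 × 1 = 9.09
  [4.75→8.75]: (7.64+1.85)/2 × 4 = 18.98
  Sum = 69.83625 mcg/mL·h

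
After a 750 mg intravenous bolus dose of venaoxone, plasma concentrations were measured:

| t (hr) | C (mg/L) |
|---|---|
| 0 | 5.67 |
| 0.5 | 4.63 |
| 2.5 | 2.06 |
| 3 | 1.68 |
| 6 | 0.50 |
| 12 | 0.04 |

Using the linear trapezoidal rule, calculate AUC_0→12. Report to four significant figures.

Trapezoidal AUC_0→12:
  [0→0.5]: (5.67+4.63)/2 × 0.5 = 2.575
  [0.5→2.5]: (4.63+2.06)/2 × 2 = 6.69
  [2.5→3]: (2.06+1.68)/2 × 0.5 = 0.935
  [3→6]: (1.68+0.50)/2 × 3 = 3.27
  [6→12]: (0.50+0.04)/2 × 6 = 1.62
  Sum = 15.09 mg/L·hr

AUC = 15.09 mg/L·hr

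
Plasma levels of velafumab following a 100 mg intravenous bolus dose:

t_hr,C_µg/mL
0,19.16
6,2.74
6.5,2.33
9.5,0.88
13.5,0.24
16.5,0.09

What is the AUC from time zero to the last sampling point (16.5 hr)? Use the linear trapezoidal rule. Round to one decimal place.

AUC = 74.5 µg/mL·hr

Trapezoidal AUC_0→16.5:
  [0→6]: (19.16+2.74)/2 × 6 = 65.7
  [6→6.5]: (2.74+2.33)/2 × 0.5 = 1.2675
  [6.5→9.5]: (2.33+0.88)/2 × 3 = 4.815
  [9.5→13.5]: (0.88+0.24)/2 × 4 = 2.24
  [13.5→16.5]: (0.24+0.09)/2 × 3 = 0.495
  Sum = 74.5175 µg/mL·hr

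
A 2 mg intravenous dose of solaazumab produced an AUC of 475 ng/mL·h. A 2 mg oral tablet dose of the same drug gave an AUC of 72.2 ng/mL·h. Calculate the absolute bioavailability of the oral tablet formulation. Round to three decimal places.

F = 0.152

F = (AUC_ev / D_ev) / (AUC_iv / D_iv)
  = (72.2/2) / (475/2)
  = 36.1 / 237.5 = 0.1520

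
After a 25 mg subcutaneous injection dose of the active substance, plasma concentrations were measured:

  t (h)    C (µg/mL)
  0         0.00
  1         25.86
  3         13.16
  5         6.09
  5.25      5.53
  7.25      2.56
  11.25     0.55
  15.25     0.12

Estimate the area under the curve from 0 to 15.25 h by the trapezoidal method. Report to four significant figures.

Trapezoidal AUC_0→15.25:
  [0→1]: (0.00+25.86)/2 × 1 = 12.93
  [1→3]: (25.86+13.16)/2 × 2 = 39.02
  [3→5]: (13.16+6.09)/2 × 2 = 19.25
  [5→5.25]: (6.09+5.53)/2 × 0.25 = 1.4525
  [5.25→7.25]: (5.53+2.56)/2 × 2 = 8.09
  [7.25→11.25]: (2.56+0.55)/2 × 4 = 6.22
  [11.25→15.25]: (0.55+0.12)/2 × 4 = 1.34
  Sum = 88.3025 µg/mL·h

AUC = 88.30 µg/mL·h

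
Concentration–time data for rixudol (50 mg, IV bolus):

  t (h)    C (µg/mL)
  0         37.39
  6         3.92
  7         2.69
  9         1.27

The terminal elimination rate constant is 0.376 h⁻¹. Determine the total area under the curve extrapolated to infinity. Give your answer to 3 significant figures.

Trapezoidal AUC_0→9:
  [0→6]: (37.39+3.92)/2 × 6 = 123.93
  [6→7]: (3.92+2.69)/2 × 1 = 3.305
  [7→9]: (2.69+1.27)/2 × 2 = 3.96
  Sum = 131.195 µg/mL·h
Extrapolated tail: C_last / k_e = 1.27 / 0.376 = 3.378
AUC_0→∞ = 131.195 + 3.378 = 134.573 µg/mL·h

AUC = 135 µg/mL·h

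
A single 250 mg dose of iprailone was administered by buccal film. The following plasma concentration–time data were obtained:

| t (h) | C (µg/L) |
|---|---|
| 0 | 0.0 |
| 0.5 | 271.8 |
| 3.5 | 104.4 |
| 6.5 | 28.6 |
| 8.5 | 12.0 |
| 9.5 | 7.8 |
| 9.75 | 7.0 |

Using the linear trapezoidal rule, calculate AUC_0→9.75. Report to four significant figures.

AUC = 884.1 µg/L·h

Trapezoidal AUC_0→9.75:
  [0→0.5]: (0.0+271.8)/2 × 0.5 = 67.95
  [0.5→3.5]: (271.8+104.4)/2 × 3 = 564.3
  [3.5→6.5]: (104.4+28.6)/2 × 3 = 199.5
  [6.5→8.5]: (28.6+12.0)/2 × 2 = 40.6
  [8.5→9.5]: (12.0+7.8)/2 × 1 = 9.9
  [9.5→9.75]: (7.8+7.0)/2 × 0.25 = 1.85
  Sum = 884.1 µg/L·h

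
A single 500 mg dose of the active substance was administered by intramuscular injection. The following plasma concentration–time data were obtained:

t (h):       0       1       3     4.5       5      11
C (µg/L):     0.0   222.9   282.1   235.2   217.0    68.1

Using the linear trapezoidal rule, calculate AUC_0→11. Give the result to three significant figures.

Trapezoidal AUC_0→11:
  [0→1]: (0.0+222.9)/2 × 1 = 111.45
  [1→3]: (222.9+282.1)/2 × 2 = 505.0
  [3→4.5]: (282.1+235.2)/2 × 1.5 = 387.975
  [4.5→5]: (235.2+217.0)/2 × 0.5 = 113.05
  [5→11]: (217.0+68.1)/2 × 6 = 855.3
  Sum = 1972.775 µg/L·h

AUC = 1970 µg/L·h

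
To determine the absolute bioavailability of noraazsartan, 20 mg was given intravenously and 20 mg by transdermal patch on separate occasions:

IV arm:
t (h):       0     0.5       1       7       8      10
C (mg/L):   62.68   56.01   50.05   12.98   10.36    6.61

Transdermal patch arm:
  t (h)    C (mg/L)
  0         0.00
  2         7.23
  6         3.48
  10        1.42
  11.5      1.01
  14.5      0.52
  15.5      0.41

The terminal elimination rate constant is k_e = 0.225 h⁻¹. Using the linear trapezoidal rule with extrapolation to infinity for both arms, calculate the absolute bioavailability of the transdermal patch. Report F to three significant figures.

F = 0.148

Trapezoidal AUC_0→10 (IV):
  [0→0.5]: (62.68+56.01)/2 × 0.5 = 29.6725
  [0.5→1]: (56.01+50.05)/2 × 0.5 = 26.515
  [1→7]: (50.05+12.98)/2 × 6 = 189.09
  [7→8]: (12.98+10.36)/2 × 1 = 11.67
  [8→10]: (10.36+6.61)/2 × 2 = 16.97
  Sum = 273.9175 mg/L·h
IV tail: 6.61/0.225 = 29.378; AUC_iv,0→∞ = 273.9175 + 29.378 = 303.2955 mg/L·h
Trapezoidal AUC_0→15.5 (transdermal patch):
  [0→2]: (0.00+7.23)/2 × 2 = 7.23
  [2→6]: (7.23+3.48)/2 × 4 = 21.42
  [6→10]: (3.48+1.42)/2 × 4 = 9.8
  [10→11.5]: (1.42+1.01)/2 × 1.5 = 1.8225
  [11.5→14.5]: (1.01+0.52)/2 × 3 = 2.295
  [14.5→15.5]: (0.52+0.41)/2 × 1 = 0.465
  Sum = 43.0325 mg/L·h
transdermal patch tail: 0.41/0.225 = 1.822; AUC_ev,0→∞ = 43.0325 + 1.822 = 44.8545 mg/L·h
F = (AUC_ev/D_ev)/(AUC_iv/D_iv) = (44.8545/20)/(303.2955/20) = 2.242725/15.164775 = 0.1479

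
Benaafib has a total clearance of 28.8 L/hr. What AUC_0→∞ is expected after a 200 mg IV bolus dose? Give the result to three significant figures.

AUC_0→∞ = Dose_iv / CL
        = 200 / 28.8 = 6.94444 mg/L·hr

AUC = 6.94 mg/L·hr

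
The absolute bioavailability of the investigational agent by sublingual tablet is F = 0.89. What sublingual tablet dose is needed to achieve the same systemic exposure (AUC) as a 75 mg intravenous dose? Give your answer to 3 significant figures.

For equal systemic exposure: F × D_ev = D_iv
D_ev = D_iv / F = 75 / 0.89 = 84.2697 mg

D_sublingual = 84.3 mg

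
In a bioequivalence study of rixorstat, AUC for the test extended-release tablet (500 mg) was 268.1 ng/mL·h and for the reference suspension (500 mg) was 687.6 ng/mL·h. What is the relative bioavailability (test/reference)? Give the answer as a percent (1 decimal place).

F_rel = 39.0%

F_rel = (AUC_test/D_test) / (AUC_ref/D_ref)
      = (268.1/500) / (687.6/500)
      = 0.5362 / 1.3752 = 0.3899 = 38.99%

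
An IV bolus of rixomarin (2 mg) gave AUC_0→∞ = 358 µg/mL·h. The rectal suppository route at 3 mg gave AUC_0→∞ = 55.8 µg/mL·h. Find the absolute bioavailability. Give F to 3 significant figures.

F = (AUC_ev / D_ev) / (AUC_iv / D_iv)
  = (55.8/3) / (358/2)
  = 18.6 / 179 = 0.1039

F = 0.104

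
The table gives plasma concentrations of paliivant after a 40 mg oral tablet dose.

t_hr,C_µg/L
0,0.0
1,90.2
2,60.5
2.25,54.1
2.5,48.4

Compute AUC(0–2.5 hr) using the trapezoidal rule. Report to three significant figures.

Trapezoidal AUC_0→2.5:
  [0→1]: (0.0+90.2)/2 × 1 = 45.1
  [1→2]: (90.2+60.5)/2 × 1 = 75.35
  [2→2.25]: (60.5+54.1)/2 × 0.25 = 14.325
  [2.25→2.5]: (54.1+48.4)/2 × 0.25 = 12.8125
  Sum = 147.5875 µg/L·hr

AUC = 148 µg/L·hr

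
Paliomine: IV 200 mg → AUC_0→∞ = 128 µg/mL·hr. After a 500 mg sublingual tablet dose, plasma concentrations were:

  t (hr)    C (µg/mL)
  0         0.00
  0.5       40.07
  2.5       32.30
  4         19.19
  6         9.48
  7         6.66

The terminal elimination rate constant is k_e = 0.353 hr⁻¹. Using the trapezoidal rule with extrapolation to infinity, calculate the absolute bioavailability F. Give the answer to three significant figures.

F = 0.552

Trapezoidal AUC_0→7 (sublingual tablet):
  [0→0.5]: (0.00+40.07)/2 × 0.5 = 10.0175
  [0.5→2.5]: (40.07+32.30)/2 × 2 = 72.37
  [2.5→4]: (32.30+19.19)/2 × 1.5 = 38.6175
  [4→6]: (19.19+9.48)/2 × 2 = 28.67
  [6→7]: (9.48+6.66)/2 × 1 = 8.07
  Sum = 157.745 µg/mL·hr
Tail: C_last/k_e = 6.66/0.353 = 18.867
AUC_0→∞ (sublingual tablet) = 157.745 + 18.867 = 176.612 µg/mL·hr
F = (AUC_ev/D_ev)/(AUC_iv/D_iv) = (176.612/500)/(128/200) = 0.353224/0.64 = 0.5519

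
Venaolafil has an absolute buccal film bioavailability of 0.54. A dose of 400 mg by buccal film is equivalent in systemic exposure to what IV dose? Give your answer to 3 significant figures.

D_iv = 216 mg

Systemic exposure from an extravascular dose = F × D_ev, so the equivalent IV dose is F × D_ev.
D_iv = F × D_ev = 0.54 × 400 = 216 mg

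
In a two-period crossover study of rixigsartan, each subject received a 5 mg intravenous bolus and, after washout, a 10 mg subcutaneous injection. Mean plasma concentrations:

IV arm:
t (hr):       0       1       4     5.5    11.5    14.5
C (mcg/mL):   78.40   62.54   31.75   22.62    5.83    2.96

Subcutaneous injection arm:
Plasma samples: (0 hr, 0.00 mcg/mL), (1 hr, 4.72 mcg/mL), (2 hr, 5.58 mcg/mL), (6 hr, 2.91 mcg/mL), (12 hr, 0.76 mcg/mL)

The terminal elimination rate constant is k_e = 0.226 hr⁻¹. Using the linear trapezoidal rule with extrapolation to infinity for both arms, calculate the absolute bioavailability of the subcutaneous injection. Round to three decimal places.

F = 0.053

Trapezoidal AUC_0→14.5 (IV):
  [0→1]: (78.40+62.54)/2 × 1 = 70.47
  [1→4]: (62.54+31.75)/2 × 3 = 141.435
  [4→5.5]: (31.75+22.62)/2 × 1.5 = 40.7775
  [5.5→11.5]: (22.62+5.83)/2 × 6 = 85.35
  [11.5→14.5]: (5.83+2.96)/2 × 3 = 13.185
  Sum = 351.2175 mcg/mL·hr
IV tail: 2.96/0.226 = 13.097; AUC_iv,0→∞ = 351.2175 + 13.097 = 364.3145 mcg/mL·hr
Trapezoidal AUC_0→12 (subcutaneous injection):
  [0→1]: (0.00+4.72)/2 × 1 = 2.36
  [1→2]: (4.72+5.58)/2 × 1 = 5.15
  [2→6]: (5.58+2.91)/2 × 4 = 16.98
  [6→12]: (2.91+0.76)/2 × 6 = 11.01
  Sum = 35.5 mcg/mL·hr
subcutaneous injection tail: 0.76/0.226 = 3.363; AUC_ev,0→∞ = 35.5 + 3.363 = 38.863 mcg/mL·hr
F = (AUC_ev/D_ev)/(AUC_iv/D_iv) = (38.863/10)/(364.3145/5) = 3.8863/72.8629 = 0.0533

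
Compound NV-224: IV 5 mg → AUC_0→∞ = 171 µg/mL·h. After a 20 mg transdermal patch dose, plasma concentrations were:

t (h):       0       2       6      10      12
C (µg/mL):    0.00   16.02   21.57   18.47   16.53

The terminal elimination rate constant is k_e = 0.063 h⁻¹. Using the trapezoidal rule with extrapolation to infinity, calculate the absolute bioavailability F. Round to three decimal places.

Trapezoidal AUC_0→12 (transdermal patch):
  [0→2]: (0.00+16.02)/2 × 2 = 16.02
  [2→6]: (16.02+21.57)/2 × 4 = 75.18
  [6→10]: (21.57+18.47)/2 × 4 = 80.08
  [10→12]: (18.47+16.53)/2 × 2 = 35.0
  Sum = 206.28 µg/mL·h
Tail: C_last/k_e = 16.53/0.063 = 262.381
AUC_0→∞ (transdermal patch) = 206.28 + 262.381 = 468.661 µg/mL·h
F = (AUC_ev/D_ev)/(AUC_iv/D_iv) = (468.661/20)/(171/5) = 23.43305/34.2 = 0.6852

F = 0.685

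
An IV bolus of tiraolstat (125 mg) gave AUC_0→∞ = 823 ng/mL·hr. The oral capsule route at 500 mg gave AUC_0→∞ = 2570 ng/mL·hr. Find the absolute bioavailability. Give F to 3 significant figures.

F = (AUC_ev / D_ev) / (AUC_iv / D_iv)
  = (2570/500) / (823/125)
  = 5.14 / 6.584 = 0.7807

F = 0.781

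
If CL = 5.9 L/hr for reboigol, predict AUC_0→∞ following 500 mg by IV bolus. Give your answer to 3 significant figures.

AUC = 84.7 mg/L·hr

AUC_0→∞ = Dose_iv / CL
        = 500 / 5.9 = 84.7458 mg/L·hr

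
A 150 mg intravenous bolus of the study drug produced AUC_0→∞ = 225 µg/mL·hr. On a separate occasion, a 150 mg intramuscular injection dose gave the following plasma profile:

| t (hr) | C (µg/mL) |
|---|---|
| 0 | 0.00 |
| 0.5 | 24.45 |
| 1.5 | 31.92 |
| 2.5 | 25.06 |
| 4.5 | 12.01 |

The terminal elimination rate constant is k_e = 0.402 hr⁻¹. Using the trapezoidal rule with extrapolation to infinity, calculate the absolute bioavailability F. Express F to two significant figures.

F = 0.58

Trapezoidal AUC_0→4.5 (intramuscular injection):
  [0→0.5]: (0.00+24.45)/2 × 0.5 = 6.1125
  [0.5→1.5]: (24.45+31.92)/2 × 1 = 28.185
  [1.5→2.5]: (31.92+25.06)/2 × 1 = 28.49
  [2.5→4.5]: (25.06+12.01)/2 × 2 = 37.07
  Sum = 99.8575 µg/mL·hr
Tail: C_last/k_e = 12.01/0.402 = 29.876
AUC_0→∞ (intramuscular injection) = 99.8575 + 29.876 = 129.7335 µg/mL·hr
F = (AUC_ev/D_ev)/(AUC_iv/D_iv) = (129.7335/150)/(225/150) = 0.86489/1.5 = 0.5766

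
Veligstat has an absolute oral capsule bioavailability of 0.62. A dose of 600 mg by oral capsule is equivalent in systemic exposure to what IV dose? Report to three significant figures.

Systemic exposure from an extravascular dose = F × D_ev, so the equivalent IV dose is F × D_ev.
D_iv = F × D_ev = 0.62 × 600 = 372 mg

D_iv = 372 mg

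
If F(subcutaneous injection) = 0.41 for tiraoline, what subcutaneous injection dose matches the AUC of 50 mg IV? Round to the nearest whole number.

For equal systemic exposure: F × D_ev = D_iv
D_ev = D_iv / F = 50 / 0.41 = 121.951 mg

D_subcutaneous = 122 mg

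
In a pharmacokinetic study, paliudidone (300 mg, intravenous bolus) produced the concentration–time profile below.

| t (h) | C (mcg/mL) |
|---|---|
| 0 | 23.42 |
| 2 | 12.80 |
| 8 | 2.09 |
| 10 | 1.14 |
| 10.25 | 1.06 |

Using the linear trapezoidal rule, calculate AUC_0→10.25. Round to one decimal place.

Trapezoidal AUC_0→10.25:
  [0→2]: (23.42+12.80)/2 × 2 = 36.22
  [2→8]: (12.80+2.09)/2 × 6 = 44.67
  [8→10]: (2.09+1.14)/2 × 2 = 3.23
  [10→10.25]: (1.14+1.06)/2 × 0.25 = 0.275
  Sum = 84.395 mcg/mL·h

AUC = 84.4 mcg/mL·h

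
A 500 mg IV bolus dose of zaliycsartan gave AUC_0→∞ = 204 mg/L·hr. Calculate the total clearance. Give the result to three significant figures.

CL = Dose_iv / AUC_0→∞
   = 500 / 204 = 2.45098 L/hr

CL = 2.45 L/hr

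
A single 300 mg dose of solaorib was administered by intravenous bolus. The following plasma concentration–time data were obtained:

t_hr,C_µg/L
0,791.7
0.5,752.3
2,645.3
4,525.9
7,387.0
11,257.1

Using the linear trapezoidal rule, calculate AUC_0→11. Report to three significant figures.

AUC = 5260 µg/L·hr

Trapezoidal AUC_0→11:
  [0→0.5]: (791.7+752.3)/2 × 0.5 = 386.0
  [0.5→2]: (752.3+645.3)/2 × 1.5 = 1048.2
  [2→4]: (645.3+525.9)/2 × 2 = 1171.2
  [4→7]: (525.9+387.0)/2 × 3 = 1369.35
  [7→11]: (387.0+257.1)/2 × 4 = 1288.2
  Sum = 5262.95 µg/L·hr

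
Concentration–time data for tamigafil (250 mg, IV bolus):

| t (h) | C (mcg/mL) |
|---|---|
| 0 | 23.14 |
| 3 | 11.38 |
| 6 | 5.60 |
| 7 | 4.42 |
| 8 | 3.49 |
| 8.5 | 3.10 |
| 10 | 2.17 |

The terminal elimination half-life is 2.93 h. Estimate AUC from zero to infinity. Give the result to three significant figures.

AUC = 101 mcg/mL·h

Trapezoidal AUC_0→10:
  [0→3]: (23.14+11.38)/2 × 3 = 51.78
  [3→6]: (11.38+5.60)/2 × 3 = 25.47
  [6→7]: (5.60+4.42)/2 × 1 = 5.01
  [7→8]: (4.42+3.49)/2 × 1 = 3.955
  [8→8.5]: (3.49+3.10)/2 × 0.5 = 1.6475
  [8.5→10]: (3.10+2.17)/2 × 1.5 = 3.9525
  Sum = 91.815 mcg/mL·h
k_e = ln2 / t½ = 0.693147 / 2.93 = 0.2366 h^-1
Extrapolated tail: C_last / k_e = 2.17 / 0.2366 = 9.172
AUC_0→∞ = 91.815 + 9.172 = 100.987 mcg/mL·h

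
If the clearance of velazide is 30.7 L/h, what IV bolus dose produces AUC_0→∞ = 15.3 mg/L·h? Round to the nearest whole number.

Dose_iv = CL × AUC_0→∞
     = 30.7 × 15.3 = 469.71 mg

Dose = 470 mg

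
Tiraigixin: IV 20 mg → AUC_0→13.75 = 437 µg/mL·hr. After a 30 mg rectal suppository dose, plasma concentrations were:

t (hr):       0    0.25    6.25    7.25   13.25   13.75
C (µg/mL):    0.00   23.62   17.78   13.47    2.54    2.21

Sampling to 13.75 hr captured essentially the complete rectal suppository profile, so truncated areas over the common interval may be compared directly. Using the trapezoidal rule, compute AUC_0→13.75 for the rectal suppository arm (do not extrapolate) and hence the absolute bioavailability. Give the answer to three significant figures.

Trapezoidal AUC_0→13.75 (rectal suppository):
  [0→0.25]: (0.00+23.62)/2 × 0.25 = 2.9525
  [0.25→6.25]: (23.62+17.78)/2 × 6 = 124.2
  [6.25→7.25]: (17.78+13.47)/2 × 1 = 15.625
  [7.25→13.25]: (13.47+2.54)/2 × 6 = 48.03
  [13.25→13.75]: (2.54+2.21)/2 × 0.5 = 1.1875
  Sum = 191.995 µg/mL·hr
F = (AUC_ev/D_ev)/(AUC_iv/D_iv) = (191.995/30)/(437/20) = 6.39983/21.85 = 0.2929

F = 0.293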